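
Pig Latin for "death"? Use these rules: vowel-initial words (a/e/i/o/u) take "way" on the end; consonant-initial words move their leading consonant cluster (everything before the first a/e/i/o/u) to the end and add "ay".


Word: "death"
Starts with consonant(s) → move to end, add 'ay'
Consonant cluster: "d"
Pig Latin = "eathday"


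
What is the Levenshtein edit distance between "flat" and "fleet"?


Word 1: "flat" (length 4)
Word 2: "fleet" (length 5)
One optimal edit sequence (insert/delete/substitute each cost 1):
  1. keep 'f'
  2. keep 'l'
  3. insert 'e'  (+1)
  4. substitute 'a' -> 'e'  (+1)
  5. keep 't'
Total edit operations: 2
Edit distance = 2


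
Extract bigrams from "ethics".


Word: "ethics" (length 6)
Number of bigrams = 6 - 2 + 1 = 5
  Position 0: "et"
  Position 1: "th"
  Position 2: "hi"
  Position 3: "ic"
  Position 4: "cs"
Bigrams = "et", "th", "hi", "ic", "cs"


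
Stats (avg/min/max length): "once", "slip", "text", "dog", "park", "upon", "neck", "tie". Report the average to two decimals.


Lengths: "once"=4, "slip"=4, "text"=4, "dog"=3, "park"=4, "upon"=4, "neck"=4, "tie"=3
Sum = 30, Count = 8
Average = 30/8 = 3.75
= avg=3.75, min=3, max=4


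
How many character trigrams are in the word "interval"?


Word: "interval" (length 8)
Number of 3-grams = length - 3 + 1 = 8 - 3 + 1
= 6


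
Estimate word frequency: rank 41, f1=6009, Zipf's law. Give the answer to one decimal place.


Zipf's law: f(r) = f(1) / r
f(1) = 6009
f(41) = 6009 / 41
= 146.6 occurrences


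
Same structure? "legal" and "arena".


Pattern of "legal": [0, 1, 2, 3, 0]
Pattern of "arena": [0, 1, 2, 3, 0]
Patterns match
Same pattern = Yes


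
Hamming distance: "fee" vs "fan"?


Comparing character by character (same length = 3):
  Pos 0: 'f' vs 'f' =
  Pos 1: 'e' vs 'a' !=
  Pos 2: 'e' vs 'n' !=
Hamming distance = 2


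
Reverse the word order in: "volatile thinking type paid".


Original: "volatile thinking type paid"
Words (1..n): volatile | thinking | type | paid
Reversed (n..1): paid | type | thinking | volatile
Result = "paid type thinking volatile"


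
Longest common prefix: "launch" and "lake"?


Word 1: "launch"
Word 2: "lake"
Comparing from start:
  Pos 0: 'l' == 'l'
  Pos 1: 'a' == 'a'
  Pos 2: 'u' != 'k' (stop)
LCP = "la" (length 2)


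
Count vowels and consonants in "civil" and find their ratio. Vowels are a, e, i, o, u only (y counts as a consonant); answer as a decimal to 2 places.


Word: "civil"
Vowels (a,e,i,o,u): 2
Consonants: 3
Ratio = 2/3
= 0.67


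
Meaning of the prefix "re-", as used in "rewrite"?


Prefix: re-
As in: rewrite -> re- + write
Meaning = again


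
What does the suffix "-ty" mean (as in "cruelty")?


Suffix: -ty
As in: cruelty -> cruel + -ty
Meaning = quality of


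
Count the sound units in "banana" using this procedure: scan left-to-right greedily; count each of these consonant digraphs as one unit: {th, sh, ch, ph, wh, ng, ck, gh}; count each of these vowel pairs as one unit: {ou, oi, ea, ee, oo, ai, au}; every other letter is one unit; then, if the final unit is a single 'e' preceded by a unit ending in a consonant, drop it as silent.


Word: "banana" (6 letters)
Left-to-right scan:
  (1) 'b' (letter)
  (2) 'a' (letter)
  (3) 'n' (letter)
  (4) 'a' (letter)
  (5) 'n' (letter)
  (6) 'a' (letter)
Units from scan: 6
Sound units = 6 units


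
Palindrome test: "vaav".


Word: "vaav"
Reversed: "vaav"
Forward == Backward? vaav == vaav
Palindrome = Yes


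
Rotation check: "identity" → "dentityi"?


Word: "identity", Candidate: "dentityi"
Method: check if candidate is substring of word+word
"identityidentity" contains "dentityi"? Yes
Is rotation = Yes


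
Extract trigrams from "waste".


Word: "waste" (length 5)
Number of trigrams = 5 - 3 + 1 = 3
  Position 0: "was"
  Position 1: "ast"
  Position 2: "ste"
Trigrams = "was", "ast", "ste"


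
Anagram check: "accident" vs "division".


Word 1: "accident" → sorted: accdeint
Word 2: "division" → sorted: diiinosv
Same letters? accdeint != diiinosv
Anagram = No


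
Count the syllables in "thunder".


Word: "thunder"
Syllable breakdown: thun | der
Counting: 2 parts
= 2 syllables


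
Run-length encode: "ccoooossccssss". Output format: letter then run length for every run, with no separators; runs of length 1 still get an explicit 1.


String: "ccoooossccssss"
Scanning for consecutive runs:
  'c' x 2
  'o' x 4
  's' x 2
  'c' x 2
  's' x 4
RLE = "c2o4s2c2s4"


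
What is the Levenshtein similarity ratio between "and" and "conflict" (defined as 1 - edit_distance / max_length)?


Word 1: "and" (length 3)
Word 2: "conflict" (length 8)
One optimal edit sequence:
  1. insert 'c'  (+1)
  2. substitute 'a' -> 'o'  (+1)
  3. keep 'n'
  4. insert 'f'  (+1)
  5. insert 'l'  (+1)
  6. insert 'i'  (+1)
  7. insert 'c'  (+1)
  8. substitute 'd' -> 't'  (+1)
Edit distance = 7
Max length = max(3, 8) = 8
Similarity = 1 - 7/8
= 0.1250


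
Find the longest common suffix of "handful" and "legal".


Word 1: "handful"
Word 2: "legal"
Comparing from end:
  Pos -1: 'l' == 'l'
  Pos -2: 'u' != 'a' (stop)
LCS = "l" (length 1)


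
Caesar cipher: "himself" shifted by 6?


Word: "himself"
Shift: 6
Each letter → (letter + shift) mod 26:
  'h' (7) + 6 = 13 → 'n'
  'i' (8) + 6 = 14 → 'o'
  'm' (12) + 6 = 18 → 's'
  's' (18) + 6 = 24 → 'y'
  'e' (4) + 6 = 10 → 'k'
  'l' (11) + 6 = 17 → 'r'
  'f' (5) + 6 = 11 → 'l'
Result = "nosykrl"


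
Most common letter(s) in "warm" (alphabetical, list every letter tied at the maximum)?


Word: "warm"
Letter counts:
  'a': 1
  'm': 1
  'r': 1
  'w': 1
Maximum count = 1
Most frequent = 'a', 'm', 'r', 'w' (1 time each)


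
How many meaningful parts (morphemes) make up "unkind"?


Word: "unkind"
Morphemes: un- + kind
Each morpheme carries meaning
= 2 morphemes


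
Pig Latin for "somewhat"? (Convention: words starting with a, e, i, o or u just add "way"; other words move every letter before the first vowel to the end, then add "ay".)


Word: "somewhat"
Starts with consonant(s) → move to end, add 'ay'
Consonant cluster: "s"
Pig Latin = "omewhatsay"


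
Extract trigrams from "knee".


Word: "knee" (length 4)
Number of trigrams = 4 - 3 + 1 = 2
  Position 0: "kne"
  Position 1: "nee"
Trigrams = "kne", "nee"


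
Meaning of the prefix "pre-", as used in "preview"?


Prefix: pre-
Example: preview (pre- + view)
Meaning = before


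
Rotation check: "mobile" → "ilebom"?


Word: "mobile", Candidate: "ilebom"
Method: check if candidate is substring of word+word
"mobilemobile" contains "ilebom"? No
Is rotation = No


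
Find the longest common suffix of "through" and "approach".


Word 1: "through"
Word 2: "approach"
Comparing from end:
  Pos -1: 'h' == 'h'
  Pos -2: 'g' != 'c' (stop)
LCS = "h" (length 1)


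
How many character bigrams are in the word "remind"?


Word: "remind" (length 6)
Number of 2-grams = length - 2 + 1 = 6 - 2 + 1
= 5


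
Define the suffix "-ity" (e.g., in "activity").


Suffix: -ity
Example: activity = active + -ity, with a spelling change
Meaning = quality of


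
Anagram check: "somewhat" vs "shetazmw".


Word 1: "somewhat" → sorted: aehmostw
Word 2: "shetazmw" → sorted: aehmstwz
Same letters? aehmostw != aehmstwz
Anagram = No


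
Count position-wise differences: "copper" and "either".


Comparing character by character (same length = 6):
  Pos 0: 'c' vs 'e' !=
  Pos 1: 'o' vs 'i' !=
  Pos 2: 'p' vs 't' !=
  Pos 3: 'p' vs 'h' !=
  Pos 4: 'e' vs 'e' =
  Pos 5: 'r' vs 'r' =
Hamming distance = 4


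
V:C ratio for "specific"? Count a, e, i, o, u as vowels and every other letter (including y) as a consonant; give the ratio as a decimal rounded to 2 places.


Word: "specific"
Vowels (a,e,i,o,u): 3
Consonants: 5
Ratio = 3/5
= 0.60


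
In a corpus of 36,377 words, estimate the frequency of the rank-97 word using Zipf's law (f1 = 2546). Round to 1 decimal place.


Zipf's law: f(r) = f(1) / r
f(1) = 2546
f(97) = 2546 / 97
= 26.2 occurrences


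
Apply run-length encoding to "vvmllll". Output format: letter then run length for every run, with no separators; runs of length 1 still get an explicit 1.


String: "vvmllll"
Scanning for consecutive runs:
  'v' x 2
  'm' x 1
  'l' x 4
RLE = "v2m1l4"


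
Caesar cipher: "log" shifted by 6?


Word: "log"
Shift: 6
Each letter → (letter + shift) mod 26:
  'l' (11) + 6 = 17 → 'r'
  'o' (14) + 6 = 20 → 'u'
  'g' (6) + 6 = 12 → 'm'
Result = "rum"


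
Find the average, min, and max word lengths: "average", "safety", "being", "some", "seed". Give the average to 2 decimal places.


Lengths: "average"=7, "safety"=6, "being"=5, "some"=4, "seed"=4
Sum = 26, Count = 5
Average = 26/5 = 5.20
= avg=5.20, min=4, max=7


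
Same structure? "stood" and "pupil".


Pattern of "stood": [0, 1, 2, 2, 3]
Pattern of "pupil": [0, 1, 0, 2, 3]
Patterns do not match
Same pattern = No


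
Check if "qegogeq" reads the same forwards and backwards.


Word: "qegogeq"
Reversed: "qegogeq"
Forward == Backward? qegogeq == qegogeq
Palindrome = Yes


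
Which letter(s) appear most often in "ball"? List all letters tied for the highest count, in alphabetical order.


Word: "ball"
Letter counts:
  'a': 1
  'b': 1
  'l': 2
Maximum count = 2
Most frequent = 'l' (2 times each)


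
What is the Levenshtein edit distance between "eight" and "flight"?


Word 1: "eight" (length 5)
Word 2: "flight" (length 6)
One optimal edit sequence (insert/delete/substitute each cost 1):
  1. insert 'f'  (+1)
  2. substitute 'e' -> 'l'  (+1)
  3. keep 'i'
  4. keep 'g'
  5. keep 'h'
  6. keep 't'
Total edit operations: 2
Edit distance = 2


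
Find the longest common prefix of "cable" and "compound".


Word 1: "cable"
Word 2: "compound"
Comparing from start:
  Pos 0: 'c' == 'c'
  Pos 1: 'a' != 'o' (stop)
LCP = "c" (length 1)


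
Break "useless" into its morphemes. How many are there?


Word: "useless"
Morphemes: use | -less
Each morpheme carries meaning
= 2 morphemes


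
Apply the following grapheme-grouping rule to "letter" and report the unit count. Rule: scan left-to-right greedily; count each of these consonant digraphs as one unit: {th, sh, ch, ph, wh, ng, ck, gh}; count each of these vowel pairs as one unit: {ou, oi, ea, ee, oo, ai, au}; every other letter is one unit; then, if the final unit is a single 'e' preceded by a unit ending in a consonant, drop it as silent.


Word: "letter" (6 letters)
Left-to-right scan:
  (1) 'l' (letter)
  (2) 'e' (letter)
  (3) 't' (letter)
  (4) 't' (letter)
  (5) 'e' (letter)
  (6) 'r' (letter)
Units from scan: 6
Sound units = 6 units


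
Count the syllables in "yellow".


Word: "yellow"
Syllable breakdown: yel · low
Counting: 2 parts
= 2 syllables


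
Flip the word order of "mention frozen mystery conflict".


Original: "mention frozen mystery conflict"
Words (1..n): mention | frozen | mystery | conflict
Reversed (n..1): conflict | mystery | frozen | mention
Result = "conflict mystery frozen mention"


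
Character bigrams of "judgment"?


Word: "judgment" (length 8)
Number of bigrams = 8 - 2 + 1 = 7
  Position 0: "ju"
  Position 1: "ud"
  Position 2: "dg"
  Position 3: "gm"
  Position 4: "me"
  Position 5: "en"
  Position 6: "nt"
Bigrams = "ju", "ud", "dg", "gm", "me", "en", "nt"


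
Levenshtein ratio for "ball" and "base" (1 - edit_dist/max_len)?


Word 1: "ball" (length 4)
Word 2: "base" (length 4)
One optimal edit sequence:
  1. keep 'b'
  2. keep 'a'
  3. substitute 'l' -> 's'  (+1)
  4. substitute 'l' -> 'e'  (+1)
Edit distance = 2
Max length = max(4, 4) = 4
Similarity = 1 - 2/4
= 0.5000


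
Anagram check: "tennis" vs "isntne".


Word 1: "tennis" → sorted: einnst
Word 2: "isntne" → sorted: einnst
Same letters? einnst == einnst
Anagram = Yes


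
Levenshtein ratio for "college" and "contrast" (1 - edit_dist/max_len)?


Word 1: "college" (length 7)
Word 2: "contrast" (length 8)
One optimal edit sequence:
  1. keep 'c'
  2. keep 'o'
  3. insert 'n'  (+1)
  4. substitute 'l' -> 't'  (+1)
  5. substitute 'l' -> 'r'  (+1)
  6. substitute 'e' -> 'a'  (+1)
  7. substitute 'g' -> 's'  (+1)
  8. substitute 'e' -> 't'  (+1)
Edit distance = 6
Max length = max(7, 8) = 8
Similarity = 1 - 6/8
= 0.2500


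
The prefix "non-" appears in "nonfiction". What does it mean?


Prefix: non-
Example: nonfiction (non- + fiction)
Meaning = not


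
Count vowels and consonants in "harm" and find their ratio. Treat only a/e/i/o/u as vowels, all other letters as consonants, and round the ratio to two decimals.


Word: "harm"
Vowels (a,e,i,o,u): 1
Consonants: 3
Ratio = 1/3
= 0.33


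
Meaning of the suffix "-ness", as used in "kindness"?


Suffix: -ness
Example: kindness = kind + -ness
Meaning = state of being


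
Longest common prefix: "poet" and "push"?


Word 1: "poet"
Word 2: "push"
Comparing from start:
  Pos 0: 'p' == 'p'
  Pos 1: 'o' != 'u' (stop)
LCP = "p" (length 1)


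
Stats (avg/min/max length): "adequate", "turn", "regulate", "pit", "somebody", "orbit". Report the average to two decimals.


Lengths: "adequate"=8, "turn"=4, "regulate"=8, "pit"=3, "somebody"=8, "orbit"=5
Sum = 36, Count = 6
Average = 36/6 = 6.00
= avg=6.00, min=3, max=8


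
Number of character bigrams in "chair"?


Word: "chair" (length 5)
Number of 2-grams = length - 2 + 1 = 5 - 2 + 1
= 4


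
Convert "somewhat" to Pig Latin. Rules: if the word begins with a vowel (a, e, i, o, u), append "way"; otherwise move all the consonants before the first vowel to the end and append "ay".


Word: "somewhat"
Starts with consonant(s) → move to end, add 'ay'
Consonant cluster: "s"
Pig Latin = "omewhatsay"


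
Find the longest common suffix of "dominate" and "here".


Word 1: "dominate"
Word 2: "here"
Comparing from end:
  Pos -1: 'e' == 'e'
  Pos -2: 't' != 'r' (stop)
LCS = "e" (length 1)


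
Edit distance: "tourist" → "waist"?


Word 1: "tourist" (length 7)
Word 2: "waist" (length 5)
One optimal edit sequence (insert/delete/substitute each cost 1):
  1. delete 't'  (+1)
  2. delete 'o'  (+1)
  3. substitute 'u' -> 'w'  (+1)
  4. substitute 'r' -> 'a'  (+1)
  5. keep 'i'
  6. keep 's'
  7. keep 't'
Total edit operations: 4
Edit distance = 4


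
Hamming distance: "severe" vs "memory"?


Comparing character by character (same length = 6):
  Pos 0: 's' vs 'm' !=
  Pos 1: 'e' vs 'e' =
  Pos 2: 'v' vs 'm' !=
  Pos 3: 'e' vs 'o' !=
  Pos 4: 'r' vs 'r' =
  Pos 5: 'e' vs 'y' !=
Hamming distance = 4


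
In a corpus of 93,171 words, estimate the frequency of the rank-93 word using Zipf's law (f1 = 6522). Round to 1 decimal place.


Zipf's law: f(r) = f(1) / r
f(1) = 6522
f(93) = 6522 / 93
= 70.1 occurrences


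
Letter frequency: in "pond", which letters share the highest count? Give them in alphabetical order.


Word: "pond"
Letter counts:
  'd': 1
  'n': 1
  'o': 1
  'p': 1
Maximum count = 1
Most frequent = 'd', 'n', 'o', 'p' (1 time each)


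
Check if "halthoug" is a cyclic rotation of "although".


Word: "although", Candidate: "halthoug"
Method: check if candidate is substring of word+word
"althoughalthough" contains "halthoug"? Yes
Is rotation = Yes


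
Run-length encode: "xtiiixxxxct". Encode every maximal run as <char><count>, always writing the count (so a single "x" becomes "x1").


String: "xtiiixxxxct"
Scanning for consecutive runs:
  'x' x 1
  't' x 1
  'i' x 3
  'x' x 4
  'c' x 1
  't' x 1
RLE = "x1t1i3x4c1t1"


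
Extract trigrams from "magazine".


Word: "magazine" (length 8)
Number of trigrams = 8 - 3 + 1 = 6
  Position 0: "mag"
  Position 1: "aga"
  Position 2: "gaz"
  Position 3: "azi"
  Position 4: "zin"
  Position 5: "ine"
Trigrams = "mag", "aga", "gaz", "azi", "zin", "ine"


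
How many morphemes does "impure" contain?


Word: "impure"
Morphemes: im- + pure
Each morpheme carries meaning
= 2 morphemes


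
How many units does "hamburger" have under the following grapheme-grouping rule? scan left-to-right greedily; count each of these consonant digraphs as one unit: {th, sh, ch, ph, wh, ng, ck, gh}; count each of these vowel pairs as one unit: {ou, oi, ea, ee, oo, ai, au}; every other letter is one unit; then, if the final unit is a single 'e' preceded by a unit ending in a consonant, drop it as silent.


Word: "hamburger" (9 letters)
Left-to-right scan:
  (1) 'h' (letter)
  (2) 'a' (letter)
  (3) 'm' (letter)
  (4) 'b' (letter)
  (5) 'u' (letter)
  (6) 'r' (letter)
  (7) 'g' (letter)
  (8) 'e' (letter)
  (9) 'r' (letter)
Units from scan: 9
Sound units = 9 units


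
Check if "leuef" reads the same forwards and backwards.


Word: "leuef"
Reversed: "feuel"
Forward == Backward? leuef != feuel
Palindrome = No


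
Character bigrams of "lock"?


Word: "lock" (length 4)
Number of bigrams = 4 - 2 + 1 = 3
  Position 0: "lo"
  Position 1: "oc"
  Position 2: "ck"
Bigrams = "lo", "oc", "ck"


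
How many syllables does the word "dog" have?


Word: "dog"
Syllable breakdown: dog
Counting: 1 part
= 1 syllable


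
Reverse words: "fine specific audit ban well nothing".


Original: "fine specific audit ban well nothing"
Words (1..n): fine | specific | audit | ban | well | nothing
Reversed (n..1): nothing | well | ban | audit | specific | fine
Result = "nothing well ban audit specific fine"


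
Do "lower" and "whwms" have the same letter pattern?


Pattern of "lower": [0, 1, 2, 3, 4]
Pattern of "whwms": [0, 1, 0, 2, 3]
Patterns do not match
Same pattern = No


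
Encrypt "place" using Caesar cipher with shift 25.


Word: "place"
Shift: 25
Each letter → (letter + shift) mod 26:
  'p' (15) + 25 = 14 → 'o'
  'l' (11) + 25 = 10 → 'k'
  'a' (0) + 25 = 25 → 'z'
  'c' (2) + 25 = 1 → 'b'
  'e' (4) + 25 = 3 → 'd'
Result = "okzbd"


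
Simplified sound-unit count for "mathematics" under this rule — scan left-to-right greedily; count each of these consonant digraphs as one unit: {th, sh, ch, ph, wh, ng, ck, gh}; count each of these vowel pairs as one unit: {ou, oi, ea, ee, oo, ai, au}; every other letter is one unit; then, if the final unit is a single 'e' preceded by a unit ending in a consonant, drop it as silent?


Word: "mathematics" (11 letters)
Left-to-right scan:
  [1] 'm' (letter)
  [2] 'a' (letter)
  [3] 'th' (digraph)
  [4] 'e' (letter)
  [5] 'm' (letter)
  [6] 'a' (letter)
  [7] 't' (letter)
  [8] 'i' (letter)
  [9] 'c' (letter)
  [10] 's' (letter)
Units from scan: 10
Sound units = 10 units


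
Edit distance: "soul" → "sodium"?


Word 1: "soul" (length 4)
Word 2: "sodium" (length 6)
One optimal edit sequence (insert/delete/substitute each cost 1):
  1. keep 's'
  2. keep 'o'
  3. insert 'd'  (+1)
  4. insert 'i'  (+1)
  5. keep 'u'
  6. substitute 'l' -> 'm'  (+1)
Total edit operations: 3
Edit distance = 3


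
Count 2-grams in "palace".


Word: "palace" (length 6)
Number of 2-grams = length - 2 + 1 = 6 - 2 + 1
= 5


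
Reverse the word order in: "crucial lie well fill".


Original: "crucial lie well fill"
Words (1..n): crucial | lie | well | fill
Reversed (n..1): fill | well | lie | crucial
Result = "fill well lie crucial"


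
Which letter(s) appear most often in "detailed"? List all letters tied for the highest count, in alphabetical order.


Word: "detailed"
Letter counts:
  'a': 1
  'd': 2
  'e': 2
  'i': 1
  'l': 1
  't': 1
Maximum count = 2
Most frequent = 'd', 'e' (2 times each)


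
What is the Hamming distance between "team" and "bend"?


Comparing character by character (same length = 4):
  Pos 0: 't' vs 'b' !=
  Pos 1: 'e' vs 'e' =
  Pos 2: 'a' vs 'n' !=
  Pos 3: 'm' vs 'd' !=
Hamming distance = 3


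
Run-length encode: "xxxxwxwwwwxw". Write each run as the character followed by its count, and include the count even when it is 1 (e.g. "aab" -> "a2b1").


String: "xxxxwxwwwwxw"
Scanning for consecutive runs:
  'x' x 4
  'w' x 1
  'x' x 1
  'w' x 4
  'x' x 1
  'w' x 1
RLE = "x4w1x1w4x1w1"


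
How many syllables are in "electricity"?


Word: "electricity"
Syllable breakdown: e-lec-tric-i-ty
Counting: 5 parts
= 5 syllables


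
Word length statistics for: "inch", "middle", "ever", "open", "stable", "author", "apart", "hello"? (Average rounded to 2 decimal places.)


Lengths: "inch"=4, "middle"=6, "ever"=4, "open"=4, "stable"=6, "author"=6, "apart"=5, "hello"=5
Sum = 40, Count = 8
Average = 40/8 = 5.00
= avg=5.00, min=4, max=6


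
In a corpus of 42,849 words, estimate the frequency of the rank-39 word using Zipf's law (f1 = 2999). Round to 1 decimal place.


Zipf's law: f(r) = f(1) / r
f(1) = 2999
f(39) = 2999 / 39
= 76.9 occurrences


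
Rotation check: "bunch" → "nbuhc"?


Word: "bunch", Candidate: "nbuhc"
Method: check if candidate is substring of word+word
"bunchbunch" contains "nbuhc"? No
Is rotation = No


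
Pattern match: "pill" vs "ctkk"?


Pattern of "pill": [0, 1, 2, 2]
Pattern of "ctkk": [0, 1, 2, 2]
Patterns match
Same pattern = Yes


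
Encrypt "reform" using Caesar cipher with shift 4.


Word: "reform"
Shift: 4
Each letter → (letter + shift) mod 26:
  'r' (17) + 4 = 21 → 'v'
  'e' (4) + 4 = 8 → 'i'
  'f' (5) + 4 = 9 → 'j'
  'o' (14) + 4 = 18 → 's'
  'r' (17) + 4 = 21 → 'v'
  'm' (12) + 4 = 16 → 'q'
Result = "vijsvq"


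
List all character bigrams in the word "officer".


Word: "officer" (length 7)
Number of bigrams = 7 - 2 + 1 = 6
  Position 0: "of"
  Position 1: "ff"
  Position 2: "fi"
  Position 3: "ic"
  Position 4: "ce"
  Position 5: "er"
Bigrams = "of", "ff", "fi", "ic", "ce", "er"


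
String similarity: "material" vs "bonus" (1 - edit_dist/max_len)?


Word 1: "material" (length 8)
Word 2: "bonus" (length 5)
One optimal edit sequence:
  1. delete 'm'  (+1)
  2. delete 'a'  (+1)
  3. delete 't'  (+1)
  4. substitute 'e' -> 'b'  (+1)
  5. substitute 'r' -> 'o'  (+1)
  6. substitute 'i' -> 'n'  (+1)
  7. substitute 'a' -> 'u'  (+1)
  8. substitute 'l' -> 's'  (+1)
Edit distance = 8
Max length = max(8, 5) = 8
Similarity = 1 - 8/8
= 0.0000


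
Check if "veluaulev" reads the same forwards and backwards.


Word: "veluaulev"
Reversed: "veluaulev"
Forward == Backward? veluaulev == veluaulev
Palindrome = Yes


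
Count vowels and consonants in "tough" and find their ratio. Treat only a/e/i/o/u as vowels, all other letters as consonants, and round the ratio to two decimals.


Word: "tough"
Vowels (a,e,i,o,u): 2
Consonants: 3
Ratio = 2/3
= 0.67


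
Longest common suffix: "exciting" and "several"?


Word 1: "exciting"
Word 2: "several"
Comparing from end:
  Pos -1: 'g' != 'l' (stop)
LCS = "" (length 0)


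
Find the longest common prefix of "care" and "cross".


Word 1: "care"
Word 2: "cross"
Comparing from start:
  Pos 0: 'c' == 'c'
  Pos 1: 'a' != 'r' (stop)
LCP = "c" (length 1)


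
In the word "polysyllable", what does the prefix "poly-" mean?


Prefix: poly-
Example: polysyllable = poly- + syllable
Meaning = many


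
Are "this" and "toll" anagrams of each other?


Word 1: "this" → sorted: hist
Word 2: "toll" → sorted: llot
Same letters? hist != llot
Anagram = No


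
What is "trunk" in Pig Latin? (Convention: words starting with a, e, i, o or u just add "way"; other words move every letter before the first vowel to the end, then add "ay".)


Word: "trunk"
Starts with consonant(s) → move to end, add 'ay'
Consonant cluster: "tr"
Pig Latin = "unktray"


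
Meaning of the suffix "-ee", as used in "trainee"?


Suffix: -ee
As in: trainee -> train + -ee
Meaning = one who receives


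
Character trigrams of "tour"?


Word: "tour" (length 4)
Number of trigrams = 4 - 3 + 1 = 2
  Position 0: "tou"
  Position 1: "our"
Trigrams = "tou", "our"


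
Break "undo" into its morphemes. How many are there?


Word: "undo"
Morphemes: un- | do
Each morpheme carries meaning
= 2 morphemes


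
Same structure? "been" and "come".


Pattern of "been": [0, 1, 1, 2]
Pattern of "come": [0, 1, 2, 3]
Patterns do not match
Same pattern = No


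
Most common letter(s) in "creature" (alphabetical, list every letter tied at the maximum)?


Word: "creature"
Letter counts:
  'a': 1
  'c': 1
  'e': 2
  'r': 2
  't': 1
  'u': 1
Maximum count = 2
Most frequent = 'e', 'r' (2 times each)


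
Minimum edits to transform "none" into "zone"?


Word 1: "none" (length 4)
Word 2: "zone" (length 4)
One optimal edit sequence (insert/delete/substitute each cost 1):
  1. substitute 'n' -> 'z'  (+1)
  2. keep 'o'
  3. keep 'n'
  4. keep 'e'
Total edit operations: 1
Edit distance = 1


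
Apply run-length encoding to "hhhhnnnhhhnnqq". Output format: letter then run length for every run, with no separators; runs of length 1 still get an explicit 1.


String: "hhhhnnnhhhnnqq"
Scanning for consecutive runs:
  'h' x 4
  'n' x 3
  'h' x 3
  'n' x 2
  'q' x 2
RLE = "h4n3h3n2q2"


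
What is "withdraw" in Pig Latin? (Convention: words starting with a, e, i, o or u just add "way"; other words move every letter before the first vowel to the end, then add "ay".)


Word: "withdraw"
Starts with consonant(s) → move to end, add 'ay'
Consonant cluster: "w"
Pig Latin = "ithdrawway"


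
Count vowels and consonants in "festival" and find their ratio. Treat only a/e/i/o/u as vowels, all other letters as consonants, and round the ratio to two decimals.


Word: "festival"
Vowels (a,e,i,o,u): 3
Consonants: 5
Ratio = 3/5
= 0.60


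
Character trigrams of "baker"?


Word: "baker" (length 5)
Number of trigrams = 5 - 3 + 1 = 3
  Position 0: "bak"
  Position 1: "ake"
  Position 2: "ker"
Trigrams = "bak", "ake", "ker"


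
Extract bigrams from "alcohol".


Word: "alcohol" (length 7)
Number of bigrams = 7 - 2 + 1 = 6
  Position 0: "al"
  Position 1: "lc"
  Position 2: "co"
  Position 3: "oh"
  Position 4: "ho"
  Position 5: "ol"
Bigrams = "al", "lc", "co", "oh", "ho", "ol"


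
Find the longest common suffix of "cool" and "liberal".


Word 1: "cool"
Word 2: "liberal"
Comparing from end:
  Pos -1: 'l' == 'l'
  Pos -2: 'o' != 'a' (stop)
LCS = "l" (length 1)


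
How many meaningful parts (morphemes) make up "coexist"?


Word: "coexist"
Morphemes: co- | exist
Each morpheme carries meaning
= 2 morphemes


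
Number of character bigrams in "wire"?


Word: "wire" (length 4)
Number of 2-grams = length - 2 + 1 = 4 - 2 + 1
= 3


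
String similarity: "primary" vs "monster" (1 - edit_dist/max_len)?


Word 1: "primary" (length 7)
Word 2: "monster" (length 7)
One optimal edit sequence:
  1. substitute 'p' -> 'm'  (+1)
  2. substitute 'r' -> 'o'  (+1)
  3. substitute 'i' -> 'n'  (+1)
  4. substitute 'm' -> 's'  (+1)
  5. substitute 'a' -> 't'  (+1)
  6. substitute 'r' -> 'e'  (+1)
  7. substitute 'y' -> 'r'  (+1)
Edit distance = 7
Max length = max(7, 7) = 7
Similarity = 1 - 7/7
= 0.0000


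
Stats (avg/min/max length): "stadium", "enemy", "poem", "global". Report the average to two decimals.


Lengths: "stadium"=7, "enemy"=5, "poem"=4, "global"=6
Sum = 22, Count = 4
Average = 22/4 = 5.50
= avg=5.50, min=4, max=7


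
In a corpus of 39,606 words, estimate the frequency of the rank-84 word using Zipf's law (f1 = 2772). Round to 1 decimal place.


Zipf's law: f(r) = f(1) / r
f(1) = 2772
f(84) = 2772 / 84
= 33.0 occurrences


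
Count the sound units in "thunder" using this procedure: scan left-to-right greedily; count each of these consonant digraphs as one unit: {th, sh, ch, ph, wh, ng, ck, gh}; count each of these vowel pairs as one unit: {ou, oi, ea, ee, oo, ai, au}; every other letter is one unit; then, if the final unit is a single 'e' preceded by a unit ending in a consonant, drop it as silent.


Word: "thunder" (7 letters)
Left-to-right scan:
  (1) 'th' (digraph)
  (2) 'u' (letter)
  (3) 'n' (letter)
  (4) 'd' (letter)
  (5) 'e' (letter)
  (6) 'r' (letter)
Units from scan: 6
Sound units = 6 units


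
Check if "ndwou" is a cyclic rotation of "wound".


Word: "wound", Candidate: "ndwou"
Method: check if candidate is substring of word+word
"woundwound" contains "ndwou"? Yes
Is rotation = Yes


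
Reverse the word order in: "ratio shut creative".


Original: "ratio shut creative"
Words (1..n): ratio | shut | creative
Reversed (n..1): creative | shut | ratio
Result = "creative shut ratio"


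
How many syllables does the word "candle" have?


Word: "candle"
Syllable breakdown: can-dle
Counting: 2 parts
= 2 syllables


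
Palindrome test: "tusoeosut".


Word: "tusoeosut"
Reversed: "tusoeosut"
Forward == Backward? tusoeosut == tusoeosut
Palindrome = Yes


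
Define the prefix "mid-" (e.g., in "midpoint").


Prefix: mid-
As in: midpoint -> mid- + point
Meaning = middle


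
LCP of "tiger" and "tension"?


Word 1: "tiger"
Word 2: "tension"
Comparing from start:
  Pos 0: 't' == 't'
  Pos 1: 'i' != 'e' (stop)
LCP = "t" (length 1)


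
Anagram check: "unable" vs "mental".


Word 1: "unable" → sorted: abelnu
Word 2: "mental" → sorted: aelmnt
Same letters? abelnu != aelmnt
Anagram = No


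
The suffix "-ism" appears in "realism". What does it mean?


Suffix: -ism
As in: realism -> real + -ism
Meaning = belief / practice


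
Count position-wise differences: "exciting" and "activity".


Comparing character by character (same length = 8):
  Pos 0: 'e' vs 'a' !=
  Pos 1: 'x' vs 'c' !=
  Pos 2: 'c' vs 't' !=
  Pos 3: 'i' vs 'i' =
  Pos 4: 't' vs 'v' !=
  Pos 5: 'i' vs 'i' =
  Pos 6: 'n' vs 't' !=
  Pos 7: 'g' vs 'y' !=
Hamming distance = 6


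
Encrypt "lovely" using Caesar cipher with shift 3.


Word: "lovely"
Shift: 3
Each letter → (letter + shift) mod 26:
  'l' (11) + 3 = 14 → 'o'
  'o' (14) + 3 = 17 → 'r'
  'v' (21) + 3 = 24 → 'y'
  'e' (4) + 3 = 7 → 'h'
  'l' (11) + 3 = 14 → 'o'
  'y' (24) + 3 = 1 → 'b'
Result = "oryhob"


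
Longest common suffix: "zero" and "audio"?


Word 1: "zero"
Word 2: "audio"
Comparing from end:
  Pos -1: 'o' == 'o'
  Pos -2: 'r' != 'i' (stop)
LCS = "o" (length 1)


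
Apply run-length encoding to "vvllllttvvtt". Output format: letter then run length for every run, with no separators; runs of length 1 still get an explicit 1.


String: "vvllllttvvtt"
Scanning for consecutive runs:
  'v' x 2
  'l' x 4
  't' x 2
  'v' x 2
  't' x 2
RLE = "v2l4t2v2t2"


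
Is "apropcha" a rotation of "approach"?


Word: "approach", Candidate: "apropcha"
Method: check if candidate is substring of word+word
"approachapproach" contains "apropcha"? No
Is rotation = No


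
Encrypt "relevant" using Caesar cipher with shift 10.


Word: "relevant"
Shift: 10
Each letter → (letter + shift) mod 26:
  'r' (17) + 10 = 1 → 'b'
  'e' (4) + 10 = 14 → 'o'
  'l' (11) + 10 = 21 → 'v'
  'e' (4) + 10 = 14 → 'o'
  'v' (21) + 10 = 5 → 'f'
  'a' (0) + 10 = 10 → 'k'
  'n' (13) + 10 = 23 → 'x'
  't' (19) + 10 = 3 → 'd'
Result = "bovofkxd"


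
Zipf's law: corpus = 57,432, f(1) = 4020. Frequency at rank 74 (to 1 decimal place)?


Zipf's law: f(r) = f(1) / r
f(1) = 4020
f(74) = 4020 / 74
= 54.3 occurrences


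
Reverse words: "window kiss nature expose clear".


Original: "window kiss nature expose clear"
Words (1..n): window | kiss | nature | expose | clear
Reversed (n..1): clear | expose | nature | kiss | window
Result = "clear expose nature kiss window"


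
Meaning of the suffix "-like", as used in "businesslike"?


Suffix: -like
Example: businesslike (business + -like)
Meaning = resembling


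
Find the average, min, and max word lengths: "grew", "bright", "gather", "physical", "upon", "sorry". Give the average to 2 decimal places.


Lengths: "grew"=4, "bright"=6, "gather"=6, "physical"=8, "upon"=4, "sorry"=5
Sum = 33, Count = 6
Average = 33/6 = 5.50
= avg=5.50, min=4, max=8


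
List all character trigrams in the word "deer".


Word: "deer" (length 4)
Number of trigrams = 4 - 3 + 1 = 2
  Position 0: "dee"
  Position 1: "eer"
Trigrams = "dee", "eer"


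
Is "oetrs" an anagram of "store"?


Word 1: "store" → sorted: eorst
Word 2: "oetrs" → sorted: eorst
Same letters? eorst == eorst
Anagram = Yes


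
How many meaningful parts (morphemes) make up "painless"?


Word: "painless"
Morphemes: pain / -less
Each morpheme carries meaning
= 2 morphemes


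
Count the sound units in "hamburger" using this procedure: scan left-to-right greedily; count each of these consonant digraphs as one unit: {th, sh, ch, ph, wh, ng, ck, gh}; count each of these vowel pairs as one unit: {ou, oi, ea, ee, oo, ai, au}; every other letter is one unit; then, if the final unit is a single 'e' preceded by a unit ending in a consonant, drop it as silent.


Word: "hamburger" (9 letters)
Left-to-right scan:
  (1) 'h' (letter)
  (2) 'a' (letter)
  (3) 'm' (letter)
  (4) 'b' (letter)
  (5) 'u' (letter)
  (6) 'r' (letter)
  (7) 'g' (letter)
  (8) 'e' (letter)
  (9) 'r' (letter)
Units from scan: 9
Sound units = 9 units


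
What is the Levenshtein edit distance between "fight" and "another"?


Word 1: "fight" (length 5)
Word 2: "another" (length 7)
One optimal edit sequence (insert/delete/substitute each cost 1):
  1. insert 'a'  (+1)
  2. substitute 'f' -> 'n'  (+1)
  3. substitute 'i' -> 'o'  (+1)
  4. substitute 'g' -> 't'  (+1)
  5. keep 'h'
  6. insert 'e'  (+1)
  7. substitute 't' -> 'r'  (+1)
Total edit operations: 6
Edit distance = 6


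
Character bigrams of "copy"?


Word: "copy" (length 4)
Number of bigrams = 4 - 2 + 1 = 3
  Position 0: "co"
  Position 1: "op"
  Position 2: "py"
Bigrams = "co", "op", "py"


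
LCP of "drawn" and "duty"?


Word 1: "drawn"
Word 2: "duty"
Comparing from start:
  Pos 0: 'd' == 'd'
  Pos 1: 'r' != 'u' (stop)
LCP = "d" (length 1)


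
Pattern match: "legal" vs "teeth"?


Pattern of "legal": [0, 1, 2, 3, 0]
Pattern of "teeth": [0, 1, 1, 0, 2]
Patterns do not match
Same pattern = No


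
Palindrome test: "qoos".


Word: "qoos"
Reversed: "sooq"
Forward == Backward? qoos != sooq
Palindrome = No


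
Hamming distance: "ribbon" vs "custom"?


Comparing character by character (same length = 6):
  Pos 0: 'r' vs 'c' !=
  Pos 1: 'i' vs 'u' !=
  Pos 2: 'b' vs 's' !=
  Pos 3: 'b' vs 't' !=
  Pos 4: 'o' vs 'o' =
  Pos 5: 'n' vs 'm' !=
Hamming distance = 5


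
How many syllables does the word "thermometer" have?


Word: "thermometer"
Syllable breakdown: ther-mom-e-ter
Counting: 4 parts
= 4 syllables


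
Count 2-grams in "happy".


Word: "happy" (length 5)
Number of 2-grams = length - 2 + 1 = 5 - 2 + 1
= 4


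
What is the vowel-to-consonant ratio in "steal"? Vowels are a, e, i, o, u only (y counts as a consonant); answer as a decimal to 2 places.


Word: "steal"
Vowels (a,e,i,o,u): 2
Consonants: 3
Ratio = 2/3
= 0.67


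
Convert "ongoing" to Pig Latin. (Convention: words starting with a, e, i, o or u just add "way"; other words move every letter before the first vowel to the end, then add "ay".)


Word: "ongoing"
Starts with vowel → add 'way'
Pig Latin = "ongoingway"


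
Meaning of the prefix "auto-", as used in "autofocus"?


Prefix: auto-
Example: autofocus (auto- + focus)
Meaning = self


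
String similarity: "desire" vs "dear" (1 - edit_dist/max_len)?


Word 1: "desire" (length 6)
Word 2: "dear" (length 4)
One optimal edit sequence:
  1. keep 'd'
  2. keep 'e'
  3. delete 's'  (+1)
  4. substitute 'i' -> 'a'  (+1)
  5. keep 'r'
  6. delete 'e'  (+1)
Edit distance = 3
Max length = max(6, 4) = 6
Similarity = 1 - 3/6
= 0.5000


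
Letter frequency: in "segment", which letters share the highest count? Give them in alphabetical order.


Word: "segment"
Letter counts:
  'e': 2
  'g': 1
  'm': 1
  'n': 1
  's': 1
  't': 1
Maximum count = 2
Most frequent = 'e' (2 times each)


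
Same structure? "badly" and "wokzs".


Pattern of "badly": [0, 1, 2, 3, 4]
Pattern of "wokzs": [0, 1, 2, 3, 4]
Patterns match
Same pattern = Yes


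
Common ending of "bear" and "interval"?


Word 1: "bear"
Word 2: "interval"
Comparing from end:
  Pos -1: 'r' != 'l' (stop)
LCS = "" (length 0)


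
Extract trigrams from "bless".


Word: "bless" (length 5)
Number of trigrams = 5 - 3 + 1 = 3
  Position 0: "ble"
  Position 1: "les"
  Position 2: "ess"
Trigrams = "ble", "les", "ess"


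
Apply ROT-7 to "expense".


Word: "expense"
Shift: 7
Each letter → (letter + shift) mod 26:
  'e' (4) + 7 = 11 → 'l'
  'x' (23) + 7 = 4 → 'e'
  'p' (15) + 7 = 22 → 'w'
  'e' (4) + 7 = 11 → 'l'
  'n' (13) + 7 = 20 → 'u'
  's' (18) + 7 = 25 → 'z'
  'e' (4) + 7 = 11 → 'l'
Result = "lewluzl"


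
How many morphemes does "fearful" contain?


Word: "fearful"
Morphemes: fear / -ful
Each morpheme carries meaning
= 2 morphemes


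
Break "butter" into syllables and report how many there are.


Word: "butter"
Syllable breakdown: but · ter
Counting: 2 parts
= 2 syllables


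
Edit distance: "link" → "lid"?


Word 1: "link" (length 4)
Word 2: "lid" (length 3)
One optimal edit sequence (insert/delete/substitute each cost 1):
  1. keep 'l'
  2. keep 'i'
  3. delete 'n'  (+1)
  4. substitute 'k' -> 'd'  (+1)
Total edit operations: 2
Edit distance = 2


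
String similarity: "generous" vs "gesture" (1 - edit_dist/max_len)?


Word 1: "generous" (length 8)
Word 2: "gesture" (length 7)
One optimal edit sequence:
  1. keep 'g'
  2. keep 'e'
  3. delete 'n'  (+1)
  4. substitute 'e' -> 's'  (+1)
  5. substitute 'r' -> 't'  (+1)
  6. substitute 'o' -> 'u'  (+1)
  7. substitute 'u' -> 'r'  (+1)
  8. substitute 's' -> 'e'  (+1)
Edit distance = 6
Max length = max(8, 7) = 8
Similarity = 1 - 6/8
= 0.2500


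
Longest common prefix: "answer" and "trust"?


Word 1: "answer"
Word 2: "trust"
Comparing from start:
  Pos 0: 'a' != 't' (stop)
LCP = "" (length 0)


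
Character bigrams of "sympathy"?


Word: "sympathy" (length 8)
Number of bigrams = 8 - 2 + 1 = 7
  Position 0: "sy"
  Position 1: "ym"
  Position 2: "mp"
  Position 3: "pa"
  Position 4: "at"
  Position 5: "th"
  Position 6: "hy"
Bigrams = "sy", "ym", "mp", "pa", "at", "th", "hy"


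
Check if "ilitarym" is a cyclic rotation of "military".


Word: "military", Candidate: "ilitarym"
Method: check if candidate is substring of word+word
"militarymilitary" contains "ilitarym"? Yes
Is rotation = Yes


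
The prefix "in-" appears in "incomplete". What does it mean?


Prefix: in-
Example: incomplete = in- + complete
Meaning = not / into


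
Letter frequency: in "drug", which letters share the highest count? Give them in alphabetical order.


Word: "drug"
Letter counts:
  'd': 1
  'g': 1
  'r': 1
  'u': 1
Maximum count = 1
Most frequent = 'd', 'g', 'r', 'u' (1 time each)


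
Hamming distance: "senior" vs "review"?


Comparing character by character (same length = 6):
  Pos 0: 's' vs 'r' !=
  Pos 1: 'e' vs 'e' =
  Pos 2: 'n' vs 'v' !=
  Pos 3: 'i' vs 'i' =
  Pos 4: 'o' vs 'e' !=
  Pos 5: 'r' vs 'w' !=
Hamming distance = 4


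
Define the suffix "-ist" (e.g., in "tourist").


Suffix: -ist
Example: tourist = tour + -ist
Meaning = one who practices


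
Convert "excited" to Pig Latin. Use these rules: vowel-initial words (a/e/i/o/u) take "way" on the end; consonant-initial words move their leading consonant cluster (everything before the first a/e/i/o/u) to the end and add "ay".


Word: "excited"
Starts with vowel → add 'way'
Pig Latin = "excitedway"


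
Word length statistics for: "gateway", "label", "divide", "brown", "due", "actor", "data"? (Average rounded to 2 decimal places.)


Lengths: "gateway"=7, "label"=5, "divide"=6, "brown"=5, "due"=3, "actor"=5, "data"=4
Sum = 35, Count = 7
Average = 35/7 = 5.00
= avg=5.00, min=3, max=7


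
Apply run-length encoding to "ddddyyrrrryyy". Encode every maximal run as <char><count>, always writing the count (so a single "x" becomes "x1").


String: "ddddyyrrrryyy"
Scanning for consecutive runs:
  'd' x 4
  'y' x 2
  'r' x 4
  'y' x 3
RLE = "d4y2r4y3"
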